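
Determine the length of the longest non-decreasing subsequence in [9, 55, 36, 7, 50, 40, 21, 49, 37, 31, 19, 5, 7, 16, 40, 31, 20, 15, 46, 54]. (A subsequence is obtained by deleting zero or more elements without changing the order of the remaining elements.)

6

Let dp[i] be the longest non-decreasing subsequence ending at position i. Then dp = [1, 2, 2, 1, 3, 3, 2, 4, 3, 3, 2, 1, 2, 3, 4, 4, 4, 3, 5, 6].
The maximum is 6; one witness is 9, 36, 40, 40, 46, 54 at positions 1,3,6,15,19,20.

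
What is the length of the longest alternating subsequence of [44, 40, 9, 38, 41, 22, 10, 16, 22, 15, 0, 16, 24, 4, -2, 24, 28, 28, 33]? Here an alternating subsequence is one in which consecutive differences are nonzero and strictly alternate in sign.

Track the best alternating length ending on an up-step vs a down-step at each position: up/down = 1/1, 1/2, 1/2, 3/2, 3/2, 3/4, 3/4, 5/4, 5/4, 5/6, 1/6, 7/6, 7/4, 7/8, 1/8, 9/4, 9/4, 9/4, 9/4.
The maximum over both is 9; one such subsequence is 44, 9, 38, 10, 16, 15, 16, 4, 24.

9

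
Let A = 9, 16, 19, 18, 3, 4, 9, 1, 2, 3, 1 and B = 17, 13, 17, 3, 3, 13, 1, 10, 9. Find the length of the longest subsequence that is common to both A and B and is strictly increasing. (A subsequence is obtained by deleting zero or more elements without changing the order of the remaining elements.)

2

For each value that appears in both, track the longest common increasing run ending there.
The best achievable length is 2; one witness is 3, 9 (A-positions 5,7, B-positions 4,9).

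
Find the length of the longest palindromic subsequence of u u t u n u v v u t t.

6

One longest palindromic subsequence is tuvvut (positions 3,6,7,8,9,11); it reads the same forward and backward, and the interval DP gives dp[1][11] = 6.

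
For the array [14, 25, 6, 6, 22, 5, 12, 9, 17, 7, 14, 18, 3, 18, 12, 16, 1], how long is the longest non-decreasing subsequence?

6

Let dp[i] be the longest non-decreasing subsequence ending at position i. Then dp = [1, 2, 1, 2, 3, 1, 3, 3, 4, 3, 4, 5, 1, 6, 4, 5, 1].
The maximum is 6; one witness is 6, 6, 12, 17, 18, 18 at positions 3,4,7,9,12,14.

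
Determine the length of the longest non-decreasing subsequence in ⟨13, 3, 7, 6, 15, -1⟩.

3

Scanning left to right, the best length ending at each element is: 13→1, 3→1, 7→2, 6→2, 15→3, -1→1.
So the longest non-decreasing subsequence has length 3, e.g. 3, 7, 15.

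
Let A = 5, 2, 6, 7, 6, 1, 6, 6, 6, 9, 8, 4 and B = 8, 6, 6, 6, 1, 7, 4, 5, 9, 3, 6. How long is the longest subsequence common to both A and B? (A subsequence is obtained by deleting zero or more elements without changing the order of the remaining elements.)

Backtracking the LCS table gives one alignment: 6 (A3,B3) → 6 (A5,B4) → 1 (A6,B5) → 6 (A9,B11).
So the longest common subsequence has length 4.

4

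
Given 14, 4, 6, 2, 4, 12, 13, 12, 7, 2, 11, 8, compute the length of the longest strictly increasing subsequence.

4

One longest increasing subsequence is 4, 6, 12, 13 (positions 2,3,6,7), of length 4; no longer one exists.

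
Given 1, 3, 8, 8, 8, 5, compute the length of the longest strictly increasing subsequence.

3

Let dp[i] be the longest increasing subsequence ending at position i. Then dp = [1, 2, 3, 3, 3, 3].
The maximum is 3; one witness is 1, 3, 8 at positions 1,2,3.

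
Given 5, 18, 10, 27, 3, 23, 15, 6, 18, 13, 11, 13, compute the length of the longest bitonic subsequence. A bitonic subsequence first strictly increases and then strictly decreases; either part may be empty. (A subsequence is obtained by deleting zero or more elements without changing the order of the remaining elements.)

One longest bitonic subsequence is 5, 18, 27, 23, 18, 13, 11 (positions 1,2,4,6,9,10,11): it rises to 27 then falls. Length 7 is optimal.

7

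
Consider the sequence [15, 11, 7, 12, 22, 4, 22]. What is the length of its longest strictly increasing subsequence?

3

Let dp[i] be the longest increasing subsequence ending at position i. Then dp = [1, 1, 1, 2, 3, 1, 3].
The maximum is 3; one witness is 11, 12, 22 at positions 2,4,5.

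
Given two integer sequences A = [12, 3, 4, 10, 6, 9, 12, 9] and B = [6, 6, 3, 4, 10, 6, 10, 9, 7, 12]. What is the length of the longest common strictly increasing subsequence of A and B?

For each value that appears in both, track the longest common increasing run ending there.
The best achievable length is 5; one witness is 3, 4, 6, 9, 12 (A-positions 2,3,5,6,7, B-positions 3,4,6,8,10).

5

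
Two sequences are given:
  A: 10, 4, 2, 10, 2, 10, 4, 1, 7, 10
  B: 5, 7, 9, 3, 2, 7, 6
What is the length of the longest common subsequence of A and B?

2

Backtracking the LCS table gives one alignment: 2 (A5,B5) → 7 (A9,B6).
So the longest common subsequence has length 2.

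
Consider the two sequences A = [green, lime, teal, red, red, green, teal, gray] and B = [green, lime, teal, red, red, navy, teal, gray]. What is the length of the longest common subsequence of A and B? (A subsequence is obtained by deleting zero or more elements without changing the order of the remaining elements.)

A longest common subsequence is green, lime, teal, red, red, teal, gray (length 7); the LCS DP confirms no longer common subsequence exists.

7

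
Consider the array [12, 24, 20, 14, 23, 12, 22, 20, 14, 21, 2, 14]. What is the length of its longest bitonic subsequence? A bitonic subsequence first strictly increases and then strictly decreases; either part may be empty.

7

Let inc[i] be the LIS ending at i and dec[i] the longest strictly decreasing subsequence starting at i. inc = [1, 2, 2, 2, 3, 1, 3, 3, 2, 4, 1, 2], dec = [2, 6, 4, 3, 5, 2, 4, 3, 2, 2, 1, 1].
max_i inc[i]+dec[i]−1 = 7, with one witness 12, 24, 23, 22, 20, 14, 2.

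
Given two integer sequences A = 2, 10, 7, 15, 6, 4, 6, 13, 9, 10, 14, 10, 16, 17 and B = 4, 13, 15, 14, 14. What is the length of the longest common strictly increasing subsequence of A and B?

A longest common strictly increasing subsequence is 4, 13, 14 (length 3); it appears in order in both A and B, and no longer such subsequence exists.

3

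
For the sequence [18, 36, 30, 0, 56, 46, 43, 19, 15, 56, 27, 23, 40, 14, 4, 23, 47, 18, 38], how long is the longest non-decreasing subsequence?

Scanning left to right, the best length ending at each element is: 18→1, 36→2, 30→2, 0→1, 56→3, 46→3, 43→3, 19→2, 15→2, 56→4, 27→3, 23→3, 40→4, 14→2, 4→2, 23→4, 47→5, 18→3, 38→5.
So the longest non-decreasing subsequence has length 5, e.g. 18, 19, 27, 40, 47.

5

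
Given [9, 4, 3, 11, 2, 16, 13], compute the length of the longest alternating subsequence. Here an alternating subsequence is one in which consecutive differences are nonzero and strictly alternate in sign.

Track the best alternating length ending on an up-step vs a down-step at each position: up/down = 1/1, 1/2, 1/2, 3/1, 1/4, 5/1, 5/6.
The maximum over both is 6; one such subsequence is 9, 4, 11, 2, 16, 13.

6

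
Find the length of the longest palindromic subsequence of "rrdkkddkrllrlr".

8

One longest palindromic subsequence is rrkddkrr (positions 1,2,5,6,7,8,12,14); it reads the same forward and backward, and the interval DP gives dp[1][14] = 8.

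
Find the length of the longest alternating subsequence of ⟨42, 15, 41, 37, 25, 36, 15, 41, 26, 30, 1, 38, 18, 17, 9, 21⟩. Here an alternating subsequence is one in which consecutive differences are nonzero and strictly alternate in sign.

Track the best alternating length ending on an up-step vs a down-step at each position: up/down = 1/1, 1/2, 3/2, 3/4, 3/4, 5/4, 1/6, 7/2, 7/8, 9/8, 1/10, 11/8, 11/12, 11/12, 11/12, 13/12.
The maximum over both is 13; one such subsequence is 42, 15, 41, 25, 36, 15, 41, 26, 30, 1, 38, 18, 21.

13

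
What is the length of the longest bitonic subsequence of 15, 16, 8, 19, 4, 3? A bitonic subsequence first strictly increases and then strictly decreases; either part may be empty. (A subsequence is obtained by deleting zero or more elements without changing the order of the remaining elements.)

5

Let inc[i] be the LIS ending at i and dec[i] the longest strictly decreasing subsequence starting at i. inc = [1, 2, 1, 3, 1, 1], dec = [4, 4, 3, 3, 2, 1].
max_i inc[i]+dec[i]−1 = 5, with one witness 15, 16, 8, 4, 3.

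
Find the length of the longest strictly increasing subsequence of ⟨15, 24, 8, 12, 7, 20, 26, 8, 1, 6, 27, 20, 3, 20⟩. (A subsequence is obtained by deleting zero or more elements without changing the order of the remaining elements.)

Scanning left to right, the best length ending at each element is: 15→1, 24→2, 8→1, 12→2, 7→1, 20→3, 26→4, 8→2, 1→1, 6→2, 27→5, 20→3, 3→2, 20→3.
So the longest increasing subsequence has length 5, e.g. 8, 12, 20, 26, 27.

5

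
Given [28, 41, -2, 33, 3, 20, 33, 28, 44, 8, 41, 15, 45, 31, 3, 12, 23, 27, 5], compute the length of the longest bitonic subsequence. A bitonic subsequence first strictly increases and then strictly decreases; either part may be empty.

Let inc[i] be the LIS ending at i and dec[i] the longest strictly decreasing subsequence starting at i. inc = [1, 2, 1, 2, 2, 3, 4, 4, 5, 3, 5, 4, 6, 5, 2, 4, 5, 6, 3], dec = [5, 6, 1, 5, 1, 4, 5, 4, 5, 2, 4, 3, 4, 3, 1, 2, 2, 2, 1].
max_i inc[i]+dec[i]−1 = 9, with one witness -2, 3, 20, 33, 44, 41, 31, 27, 5.

9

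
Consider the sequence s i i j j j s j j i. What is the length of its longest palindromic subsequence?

7

One longest palindromic subsequence is ijjsjji (positions 2,4,5,7,8,9,10); it reads the same forward and backward, and the interval DP gives dp[1][10] = 7.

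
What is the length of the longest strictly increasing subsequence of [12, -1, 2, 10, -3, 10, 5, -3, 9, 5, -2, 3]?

Let dp[i] be the longest increasing subsequence ending at position i. Then dp = [1, 1, 2, 3, 1, 3, 3, 1, 4, 3, 2, 3].
The maximum is 4; one witness is -1, 2, 5, 9 at positions 2,3,7,9.

4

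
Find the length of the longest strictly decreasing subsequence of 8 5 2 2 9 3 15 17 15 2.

4

Scanning left to right, the best length ending at each element is: 8→1, 5→2, 2→3, 2→3, 9→1, 3→3, 15→1, 17→1, 15→2, 2→4.
So the longest decreasing subsequence has length 4, e.g. 8, 5, 3, 2.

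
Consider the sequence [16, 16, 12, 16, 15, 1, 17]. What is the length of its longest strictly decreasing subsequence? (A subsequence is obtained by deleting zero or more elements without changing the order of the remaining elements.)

Let dp[i] be the longest decreasing subsequence ending at position i. Then dp = [1, 1, 2, 1, 2, 3, 1].
The maximum is 3; one witness is 16, 12, 1 at positions 1,3,6.

3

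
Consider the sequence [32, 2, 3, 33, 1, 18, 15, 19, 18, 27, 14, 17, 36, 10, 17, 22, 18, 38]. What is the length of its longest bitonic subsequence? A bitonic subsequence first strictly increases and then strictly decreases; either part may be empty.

One longest bitonic subsequence is 2, 3, 18, 19, 27, 36, 22, 18 (positions 2,3,6,8,10,13,16,17): it rises to 36 then falls. Length 8 is optimal.

8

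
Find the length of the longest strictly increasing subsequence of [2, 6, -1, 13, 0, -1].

One longest increasing subsequence is 2, 6, 13 (positions 1,2,4), of length 3; no longer one exists.

3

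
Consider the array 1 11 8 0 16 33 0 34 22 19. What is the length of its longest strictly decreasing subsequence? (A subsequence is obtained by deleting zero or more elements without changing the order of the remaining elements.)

Let dp[i] be the longest decreasing subsequence ending at position i. Then dp = [1, 1, 2, 3, 1, 1, 3, 1, 2, 3].
The maximum is 3; one witness is 11, 8, 0 at positions 2,3,4.

3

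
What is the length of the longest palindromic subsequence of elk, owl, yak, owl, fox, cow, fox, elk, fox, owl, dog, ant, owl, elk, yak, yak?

9

Using dp[i][j] = 2 + dp[i+1][j−1] if the ends match, else max(dp[i+1][j], dp[i][j−1]):
dp[1][16] = 9. A witness is elk owl owl fox elk fox owl owl elk at positions 1,2,4,5,8,9,10,13,14.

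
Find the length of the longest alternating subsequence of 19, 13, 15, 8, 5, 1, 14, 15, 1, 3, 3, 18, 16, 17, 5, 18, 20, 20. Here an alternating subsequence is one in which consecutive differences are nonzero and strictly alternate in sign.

11

Track the best alternating length ending on an up-step vs a down-step at each position: up/down = 1/1, 1/2, 3/2, 1/4, 1/4, 1/4, 5/4, 5/2, 1/6, 7/6, 7/6, 7/2, 7/8, 9/8, 7/10, 11/2, 11/1, 11/1.
The maximum over both is 11; one such subsequence is 19, 13, 15, 8, 14, 1, 18, 16, 17, 5, 18.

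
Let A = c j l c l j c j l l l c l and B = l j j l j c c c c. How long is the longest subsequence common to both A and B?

Backtracking the LCS table gives one alignment: j (A2,B3) → l (A3,B4) → c (A4,B7) → c (A7,B8) → c (A12,B9).
So the longest common subsequence has length 5.

5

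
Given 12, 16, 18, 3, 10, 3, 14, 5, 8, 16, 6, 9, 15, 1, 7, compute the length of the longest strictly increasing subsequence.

Let dp[i] be the longest increasing subsequence ending at position i. Then dp = [1, 2, 3, 1, 2, 1, 3, 2, 3, 4, 3, 4, 5, 1, 4].
The maximum is 5; one witness is 3, 5, 8, 9, 15 at positions 4,8,9,12,13.

5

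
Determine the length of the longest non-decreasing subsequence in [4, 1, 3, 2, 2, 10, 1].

One longest non-decreasing subsequence is 1, 2, 2, 10 (positions 2,4,5,6), of length 4; no longer one exists.

4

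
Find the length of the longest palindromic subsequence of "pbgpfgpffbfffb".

One longest palindromic subsequence is bfffbfffb (positions 2,5,8,9,10,11,12,13,14); it reads the same forward and backward, and the interval DP gives dp[1][14] = 9.

9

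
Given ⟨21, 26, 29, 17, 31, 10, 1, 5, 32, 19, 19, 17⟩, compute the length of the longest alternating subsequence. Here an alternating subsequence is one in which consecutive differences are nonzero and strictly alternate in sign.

7

A longest alternating subsequence is 21, 26, 17, 31, 10, 32, 19 (positions 1,2,4,5,6,9,10); its 6 consecutive differences strictly alternate in sign, and length 7 is optimal.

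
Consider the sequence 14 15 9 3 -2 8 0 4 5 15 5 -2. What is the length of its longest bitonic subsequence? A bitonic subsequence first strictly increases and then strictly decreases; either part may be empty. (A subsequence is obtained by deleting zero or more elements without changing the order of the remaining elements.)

Let inc[i] be the LIS ending at i and dec[i] the longest strictly decreasing subsequence starting at i. inc = [1, 2, 1, 1, 1, 2, 2, 3, 4, 5, 4, 1], dec = [5, 5, 4, 3, 1, 3, 2, 2, 2, 3, 2, 1].
max_i inc[i]+dec[i]−1 = 7, with one witness -2, 0, 4, 5, 15, 5, -2.

7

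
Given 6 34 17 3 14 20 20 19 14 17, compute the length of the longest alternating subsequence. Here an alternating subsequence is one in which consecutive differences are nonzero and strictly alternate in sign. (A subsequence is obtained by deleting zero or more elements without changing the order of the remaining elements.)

6

A longest alternating subsequence is 6, 34, 17, 20, 14, 17 (positions 1,2,3,6,9,10); its 5 consecutive differences strictly alternate in sign, and length 6 is optimal.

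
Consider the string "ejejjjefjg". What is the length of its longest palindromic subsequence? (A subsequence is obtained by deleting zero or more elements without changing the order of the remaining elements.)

One longest palindromic subsequence is jejjjej (positions 2,3,4,5,6,7,9); it reads the same forward and backward, and the interval DP gives dp[1][10] = 7.

7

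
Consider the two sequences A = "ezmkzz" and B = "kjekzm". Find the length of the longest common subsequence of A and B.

3

Backtracking the LCS table gives one alignment: e (A1,B3) → z (A2,B5) → m (A3,B6).
So the longest common subsequence has length 3.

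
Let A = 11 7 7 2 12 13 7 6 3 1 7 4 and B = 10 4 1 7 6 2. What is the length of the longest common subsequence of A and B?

2

Backtracking the LCS table gives one alignment: 7 (A2,B4) → 2 (A4,B6).
So the longest common subsequence has length 2.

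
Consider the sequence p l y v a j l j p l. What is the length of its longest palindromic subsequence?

5

Using dp[i][j] = 2 + dp[i+1][j−1] if the ends match, else max(dp[i+1][j], dp[i][j−1]):
dp[1][10] = 5. A witness is ljljl at positions 2,6,7,8,10.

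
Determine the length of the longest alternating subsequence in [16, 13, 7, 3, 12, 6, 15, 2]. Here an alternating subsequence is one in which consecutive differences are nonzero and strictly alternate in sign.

Track the best alternating length ending on an up-step vs a down-step at each position: up/down = 1/1, 1/2, 1/2, 1/2, 3/2, 3/4, 5/2, 1/6.
The maximum over both is 6; one such subsequence is 16, 7, 12, 6, 15, 2.

6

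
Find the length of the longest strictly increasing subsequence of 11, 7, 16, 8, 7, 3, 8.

Scanning left to right, the best length ending at each element is: 11→1, 7→1, 16→2, 8→2, 7→1, 3→1, 8→2.
So the longest increasing subsequence has length 2, e.g. 11, 16.

2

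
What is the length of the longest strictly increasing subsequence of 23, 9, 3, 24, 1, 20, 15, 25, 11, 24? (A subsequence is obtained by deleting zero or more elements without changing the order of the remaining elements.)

3

Scanning left to right, the best length ending at each element is: 23→1, 9→1, 3→1, 24→2, 1→1, 20→2, 15→2, 25→3, 11→2, 24→3.
So the longest increasing subsequence has length 3, e.g. 23, 24, 25.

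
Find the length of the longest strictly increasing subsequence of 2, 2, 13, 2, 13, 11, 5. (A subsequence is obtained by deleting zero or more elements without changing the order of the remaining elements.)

One longest increasing subsequence is 2, 13 (positions 1,3), of length 2; no longer one exists.

2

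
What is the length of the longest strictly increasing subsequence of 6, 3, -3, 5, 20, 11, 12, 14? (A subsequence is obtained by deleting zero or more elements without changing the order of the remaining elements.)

5

Let dp[i] be the longest increasing subsequence ending at position i. Then dp = [1, 1, 1, 2, 3, 3, 4, 5].
The maximum is 5; one witness is 3, 5, 11, 12, 14 at positions 2,4,6,7,8.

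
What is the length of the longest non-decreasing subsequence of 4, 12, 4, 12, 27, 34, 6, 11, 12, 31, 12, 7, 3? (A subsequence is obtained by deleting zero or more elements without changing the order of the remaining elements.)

Let dp[i] be the longest non-decreasing subsequence ending at position i. Then dp = [1, 2, 2, 3, 4, 5, 3, 4, 5, 6, 6, 4, 1].
The maximum is 6; one witness is 4, 4, 6, 11, 12, 31 at positions 1,3,7,8,9,10.

6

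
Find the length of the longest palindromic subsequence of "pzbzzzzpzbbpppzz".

One longest palindromic subsequence is zbzzzzzbz (positions 2,3,4,5,6,7,9,11,16); it reads the same forward and backward, and the interval DP gives dp[1][16] = 9.

9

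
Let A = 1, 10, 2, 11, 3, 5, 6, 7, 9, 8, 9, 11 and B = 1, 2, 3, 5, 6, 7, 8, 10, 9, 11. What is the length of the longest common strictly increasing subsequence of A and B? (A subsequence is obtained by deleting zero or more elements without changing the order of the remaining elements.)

A longest common strictly increasing subsequence is 1, 2, 3, 5, 6, 7, 8, 9, 11 (length 9); it appears in order in both A and B, and no longer such subsequence exists.

9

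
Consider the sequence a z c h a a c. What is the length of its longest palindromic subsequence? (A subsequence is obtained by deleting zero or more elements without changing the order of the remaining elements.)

One longest palindromic subsequence is caac (positions 3,5,6,7); it reads the same forward and backward, and the interval DP gives dp[1][7] = 4.

4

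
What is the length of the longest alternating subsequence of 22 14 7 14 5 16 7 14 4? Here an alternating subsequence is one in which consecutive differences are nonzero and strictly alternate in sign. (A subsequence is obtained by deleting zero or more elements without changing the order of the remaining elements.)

8

Track the best alternating length ending on an up-step vs a down-step at each position: up/down = 1/1, 1/2, 1/2, 3/2, 1/4, 5/2, 5/6, 7/6, 1/8.
The maximum over both is 8; one such subsequence is 22, 7, 14, 5, 16, 7, 14, 4.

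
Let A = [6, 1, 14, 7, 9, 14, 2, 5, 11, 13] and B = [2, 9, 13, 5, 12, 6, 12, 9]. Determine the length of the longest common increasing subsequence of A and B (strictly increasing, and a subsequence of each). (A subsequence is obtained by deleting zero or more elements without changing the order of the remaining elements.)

2

For each value that appears in both, track the longest common increasing run ending there.
The best achievable length is 2; one witness is 2, 13 (A-positions 7,10, B-positions 1,3).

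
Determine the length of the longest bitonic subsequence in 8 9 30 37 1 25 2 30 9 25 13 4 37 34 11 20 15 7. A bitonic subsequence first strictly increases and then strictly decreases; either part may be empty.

9

Let inc[i] be the LIS ending at i and dec[i] the longest strictly decreasing subsequence starting at i. inc = [1, 2, 3, 4, 1, 3, 2, 4, 3, 4, 4, 3, 5, 5, 4, 5, 5, 4], dec = [2, 2, 5, 6, 1, 4, 1, 5, 2, 4, 3, 1, 5, 4, 2, 3, 2, 1].
max_i inc[i]+dec[i]−1 = 9, with one witness 8, 9, 30, 37, 30, 25, 20, 15, 7.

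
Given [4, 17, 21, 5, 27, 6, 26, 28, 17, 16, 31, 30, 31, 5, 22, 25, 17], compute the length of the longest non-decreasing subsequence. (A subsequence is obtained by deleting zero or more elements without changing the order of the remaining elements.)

7

Scanning left to right, the best length ending at each element is: 4→1, 17→2, 21→3, 5→2, 27→4, 6→3, 26→4, 28→5, 17→4, 16→4, 31→6, 30→6, 31→7, 5→3, 22→5, 25→6, 17→5.
So the longest non-decreasing subsequence has length 7, e.g. 4, 17, 21, 27, 28, 31, 31.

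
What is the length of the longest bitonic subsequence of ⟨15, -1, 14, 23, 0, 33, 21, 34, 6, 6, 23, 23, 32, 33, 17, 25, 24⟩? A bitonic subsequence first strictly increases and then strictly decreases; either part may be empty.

8

One longest bitonic subsequence is -1, 14, 23, 33, 34, 33, 25, 24 (positions 2,3,4,6,8,14,16,17): it rises to 34 then falls. Length 8 is optimal.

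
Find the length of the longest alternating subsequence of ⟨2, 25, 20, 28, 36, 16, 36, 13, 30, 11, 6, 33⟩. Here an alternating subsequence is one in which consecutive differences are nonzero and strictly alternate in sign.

Track the best alternating length ending on an up-step vs a down-step at each position: up/down = 1/1, 2/1, 2/3, 4/1, 4/1, 2/5, 6/1, 2/7, 8/7, 2/9, 2/9, 10/7.
The maximum over both is 10; one such subsequence is 2, 25, 20, 28, 16, 36, 13, 30, 11, 33.

10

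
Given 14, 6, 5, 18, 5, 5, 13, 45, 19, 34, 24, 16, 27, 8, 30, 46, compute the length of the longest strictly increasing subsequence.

Let dp[i] be the longest increasing subsequence ending at position i. Then dp = [1, 1, 1, 2, 1, 1, 2, 3, 3, 4, 4, 3, 5, 2, 6, 7].
The maximum is 7; one witness is 14, 18, 19, 24, 27, 30, 46 at positions 1,4,9,11,13,15,16.

7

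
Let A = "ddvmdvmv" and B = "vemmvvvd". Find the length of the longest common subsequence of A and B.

4

Backtracking the LCS table gives one alignment: v (A3,B1) → m (A4,B4) → v (A6,B6) → v (A8,B7).
So the longest common subsequence has length 4.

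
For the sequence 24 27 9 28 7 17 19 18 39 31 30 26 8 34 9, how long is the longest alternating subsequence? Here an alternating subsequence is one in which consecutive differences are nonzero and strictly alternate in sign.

11

Track the best alternating length ending on an up-step vs a down-step at each position: up/down = 1/1, 2/1, 1/3, 4/1, 1/5, 6/5, 6/5, 6/7, 8/1, 8/9, 8/9, 8/9, 6/9, 10/9, 10/11.
The maximum over both is 11; one such subsequence is 24, 27, 9, 28, 7, 19, 18, 39, 31, 34, 9.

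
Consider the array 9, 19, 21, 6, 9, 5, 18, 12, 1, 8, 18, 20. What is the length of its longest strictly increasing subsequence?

Let dp[i] be the longest increasing subsequence ending at position i. Then dp = [1, 2, 3, 1, 2, 1, 3, 3, 1, 2, 4, 5].
The maximum is 5; one witness is 6, 9, 12, 18, 20 at positions 4,5,8,11,12.

5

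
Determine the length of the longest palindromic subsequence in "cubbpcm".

One longest palindromic subsequence is cbbc (positions 1,3,4,6); it reads the same forward and backward, and the interval DP gives dp[1][7] = 4.

4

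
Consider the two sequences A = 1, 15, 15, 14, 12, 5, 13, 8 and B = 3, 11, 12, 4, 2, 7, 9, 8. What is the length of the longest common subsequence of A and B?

2

Backtracking the LCS table gives one alignment: 12 (A5,B3) → 8 (A8,B8).
So the longest common subsequence has length 2.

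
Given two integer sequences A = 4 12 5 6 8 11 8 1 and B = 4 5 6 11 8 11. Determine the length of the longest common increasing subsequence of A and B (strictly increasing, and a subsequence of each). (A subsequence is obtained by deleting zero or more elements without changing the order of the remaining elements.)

5

For each value that appears in both, track the longest common increasing run ending there.
The best achievable length is 5; one witness is 4, 5, 6, 8, 11 (A-positions 1,3,4,5,6, B-positions 1,2,3,5,6).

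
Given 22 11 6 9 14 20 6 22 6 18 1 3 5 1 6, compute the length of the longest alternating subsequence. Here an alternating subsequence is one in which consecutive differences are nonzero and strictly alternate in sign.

A longest alternating subsequence is 22, 6, 9, 6, 22, 6, 18, 1, 3, 1, 6 (positions 1,3,4,7,8,9,10,11,12,14,15); its 10 consecutive differences strictly alternate in sign, and length 11 is optimal.

11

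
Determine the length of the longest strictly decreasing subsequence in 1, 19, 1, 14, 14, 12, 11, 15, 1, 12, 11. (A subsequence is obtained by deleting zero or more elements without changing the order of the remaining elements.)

Let dp[i] be the longest decreasing subsequence ending at position i. Then dp = [1, 1, 2, 2, 2, 3, 4, 2, 5, 3, 4].
The maximum is 5; one witness is 19, 14, 12, 11, 1 at positions 2,4,6,7,9.

5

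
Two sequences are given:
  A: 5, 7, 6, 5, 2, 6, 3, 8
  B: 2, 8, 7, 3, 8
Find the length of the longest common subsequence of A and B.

3

Backtracking the LCS table gives one alignment: 7 (A2,B3) → 3 (A7,B4) → 8 (A8,B5).
So the longest common subsequence has length 3.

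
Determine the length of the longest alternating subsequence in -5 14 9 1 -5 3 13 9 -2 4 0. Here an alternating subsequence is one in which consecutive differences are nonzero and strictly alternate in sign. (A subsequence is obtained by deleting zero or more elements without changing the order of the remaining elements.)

Track the best alternating length ending on an up-step vs a down-step at each position: up/down = 1/1, 2/1, 2/3, 2/3, 1/3, 4/3, 4/3, 4/5, 4/5, 6/5, 6/7.
The maximum over both is 7; one such subsequence is -5, 14, 1, 3, -2, 4, 0.

7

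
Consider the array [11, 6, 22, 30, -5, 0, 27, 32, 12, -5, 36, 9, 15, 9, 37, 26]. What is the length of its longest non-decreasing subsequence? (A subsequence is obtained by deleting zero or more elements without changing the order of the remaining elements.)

6

Let dp[i] be the longest non-decreasing subsequence ending at position i. Then dp = [1, 1, 2, 3, 1, 2, 3, 4, 3, 2, 5, 3, 4, 4, 6, 5].
The maximum is 6; one witness is 11, 22, 30, 32, 36, 37 at positions 1,3,4,8,11,15.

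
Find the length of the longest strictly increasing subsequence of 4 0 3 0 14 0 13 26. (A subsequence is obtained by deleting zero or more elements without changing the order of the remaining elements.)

Scanning left to right, the best length ending at each element is: 4→1, 0→1, 3→2, 0→1, 14→3, 0→1, 13→3, 26→4.
So the longest increasing subsequence has length 4, e.g. 0, 3, 14, 26.

4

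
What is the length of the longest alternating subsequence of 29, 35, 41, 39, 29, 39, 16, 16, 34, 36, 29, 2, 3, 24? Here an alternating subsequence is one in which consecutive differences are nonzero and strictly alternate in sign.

8

Track the best alternating length ending on an up-step vs a down-step at each position: up/down = 1/1, 2/1, 2/1, 2/3, 1/3, 4/3, 1/5, 1/5, 6/5, 6/5, 6/7, 1/7, 8/7, 8/7.
The maximum over both is 8; one such subsequence is 29, 35, 29, 39, 16, 34, 2, 3.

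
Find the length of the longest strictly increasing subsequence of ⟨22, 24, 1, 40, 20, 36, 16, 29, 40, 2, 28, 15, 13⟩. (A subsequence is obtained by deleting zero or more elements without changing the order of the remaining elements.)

Let dp[i] be the longest increasing subsequence ending at position i. Then dp = [1, 2, 1, 3, 2, 3, 2, 3, 4, 2, 3, 3, 3].
The maximum is 4; one witness is 22, 24, 36, 40 at positions 1,2,6,9.

4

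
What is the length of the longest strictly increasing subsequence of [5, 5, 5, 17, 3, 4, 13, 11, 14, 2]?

Scanning left to right, the best length ending at each element is: 5→1, 5→1, 5→1, 17→2, 3→1, 4→2, 13→3, 11→3, 14→4, 2→1.
So the longest increasing subsequence has length 4, e.g. 3, 4, 13, 14.

4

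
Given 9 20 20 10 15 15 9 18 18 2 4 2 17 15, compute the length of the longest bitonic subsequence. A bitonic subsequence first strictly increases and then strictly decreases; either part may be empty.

Let inc[i] be the LIS ending at i and dec[i] the longest strictly decreasing subsequence starting at i. inc = [1, 2, 2, 2, 3, 3, 1, 4, 4, 1, 2, 1, 4, 3], dec = [3, 5, 5, 4, 4, 4, 3, 3, 3, 1, 2, 1, 2, 1].
max_i inc[i]+dec[i]−1 = 6, with one witness 9, 20, 15, 9, 4, 2.

6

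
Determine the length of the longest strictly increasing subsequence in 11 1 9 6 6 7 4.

One longest increasing subsequence is 1, 6, 7 (positions 2,4,6), of length 3; no longer one exists.

3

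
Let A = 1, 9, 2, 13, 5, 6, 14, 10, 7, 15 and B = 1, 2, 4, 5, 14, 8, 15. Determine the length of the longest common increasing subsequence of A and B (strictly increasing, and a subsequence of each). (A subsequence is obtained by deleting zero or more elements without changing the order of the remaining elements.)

A longest common strictly increasing subsequence is 1, 2, 5, 14, 15 (length 5); it appears in order in both A and B, and no longer such subsequence exists.

5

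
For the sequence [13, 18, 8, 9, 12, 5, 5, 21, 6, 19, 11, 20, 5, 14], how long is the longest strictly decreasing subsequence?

4

One longest decreasing subsequence is 13, 8, 6, 5 (positions 1,3,9,13), of length 4; no longer one exists.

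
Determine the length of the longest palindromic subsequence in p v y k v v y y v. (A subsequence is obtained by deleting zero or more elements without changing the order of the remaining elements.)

6

Using dp[i][j] = 2 + dp[i+1][j−1] if the ends match, else max(dp[i+1][j], dp[i][j−1]):
dp[1][9] = 6. A witness is vyvvyv at positions 2,3,5,6,8,9.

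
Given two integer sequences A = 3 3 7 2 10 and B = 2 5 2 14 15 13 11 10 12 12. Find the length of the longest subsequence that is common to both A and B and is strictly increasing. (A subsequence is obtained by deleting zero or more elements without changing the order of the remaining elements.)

A longest common strictly increasing subsequence is 2, 10 (length 2); it appears in order in both A and B, and no longer such subsequence exists.

2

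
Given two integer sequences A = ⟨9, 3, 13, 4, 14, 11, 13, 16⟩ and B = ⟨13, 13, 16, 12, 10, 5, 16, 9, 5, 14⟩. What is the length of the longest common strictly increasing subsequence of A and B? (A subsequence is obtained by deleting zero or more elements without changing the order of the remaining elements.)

A longest common strictly increasing subsequence is 13, 16 (length 2); it appears in order in both A and B, and no longer such subsequence exists.

2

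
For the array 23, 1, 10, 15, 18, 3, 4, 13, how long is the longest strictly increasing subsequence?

Scanning left to right, the best length ending at each element is: 23→1, 1→1, 10→2, 15→3, 18→4, 3→2, 4→3, 13→4.
So the longest increasing subsequence has length 4, e.g. 1, 10, 15, 18.

4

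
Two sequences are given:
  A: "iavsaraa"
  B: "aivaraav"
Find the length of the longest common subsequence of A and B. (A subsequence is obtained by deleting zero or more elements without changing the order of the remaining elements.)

A longest common subsequence is ivaraa (length 6); the LCS DP confirms no longer common subsequence exists.

6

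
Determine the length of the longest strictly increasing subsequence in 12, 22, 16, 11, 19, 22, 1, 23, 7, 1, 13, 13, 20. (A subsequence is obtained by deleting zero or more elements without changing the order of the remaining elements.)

5

Let dp[i] be the longest increasing subsequence ending at position i. Then dp = [1, 2, 2, 1, 3, 4, 1, 5, 2, 1, 3, 3, 4].
The maximum is 5; one witness is 12, 16, 19, 22, 23 at positions 1,3,5,6,8.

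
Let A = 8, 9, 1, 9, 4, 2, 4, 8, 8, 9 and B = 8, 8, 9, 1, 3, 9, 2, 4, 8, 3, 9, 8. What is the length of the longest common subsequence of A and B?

8

Backtracking the LCS table gives one alignment: 8 (A1,B2) → 9 (A2,B3) → 1 (A3,B4) → 9 (A4,B6) → 2 (A6,B7) → 4 (A7,B8) → 8 (A8,B9) → 8 (A9,B12).
So the longest common subsequence has length 8.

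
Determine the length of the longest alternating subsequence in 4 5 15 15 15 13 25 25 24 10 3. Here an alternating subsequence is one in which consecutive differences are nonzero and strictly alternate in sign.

Track the best alternating length ending on an up-step vs a down-step at each position: up/down = 1/1, 2/1, 2/1, 2/1, 2/1, 2/3, 4/1, 4/1, 4/5, 2/5, 1/5.
The maximum over both is 5; one such subsequence is 4, 15, 13, 25, 24.

5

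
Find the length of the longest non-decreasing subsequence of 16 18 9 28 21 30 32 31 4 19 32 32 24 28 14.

7

One longest non-decreasing subsequence is 16, 18, 28, 30, 32, 32, 32 (positions 1,2,4,6,7,11,12), of length 7; no longer one exists.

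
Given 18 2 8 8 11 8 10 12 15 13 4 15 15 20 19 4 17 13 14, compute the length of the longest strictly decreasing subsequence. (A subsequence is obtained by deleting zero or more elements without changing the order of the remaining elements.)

Let dp[i] be the longest decreasing subsequence ending at position i. Then dp = [1, 2, 2, 2, 2, 3, 3, 2, 2, 3, 4, 2, 2, 1, 2, 4, 3, 4, 4].
The maximum is 4; one witness is 18, 11, 8, 4 at positions 1,5,6,11.

4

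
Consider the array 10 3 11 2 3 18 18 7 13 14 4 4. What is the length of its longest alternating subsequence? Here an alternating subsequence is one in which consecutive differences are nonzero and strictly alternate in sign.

A longest alternating subsequence is 10, 3, 11, 2, 18, 7, 13, 4 (positions 1,2,3,4,6,8,9,11); its 7 consecutive differences strictly alternate in sign, and length 8 is optimal.

8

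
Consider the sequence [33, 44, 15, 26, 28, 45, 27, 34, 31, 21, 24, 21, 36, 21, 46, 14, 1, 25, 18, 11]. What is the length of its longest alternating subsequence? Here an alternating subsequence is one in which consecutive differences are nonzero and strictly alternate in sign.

A longest alternating subsequence is 33, 44, 15, 28, 27, 34, 21, 24, 21, 36, 21, 46, 14, 25, 18 (positions 1,2,3,5,7,8,10,11,12,13,14,15,16,18,19); its 14 consecutive differences strictly alternate in sign, and length 15 is optimal.

15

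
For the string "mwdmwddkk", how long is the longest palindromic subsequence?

3

One longest palindromic subsequence is ddd (positions 3,6,7); it reads the same forward and backward, and the interval DP gives dp[1][9] = 3.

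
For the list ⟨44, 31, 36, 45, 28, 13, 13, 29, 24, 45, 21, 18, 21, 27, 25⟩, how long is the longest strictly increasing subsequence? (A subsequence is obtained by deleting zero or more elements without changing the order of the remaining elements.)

4

One longest increasing subsequence is 13, 18, 21, 27 (positions 6,12,13,14), of length 4; no longer one exists.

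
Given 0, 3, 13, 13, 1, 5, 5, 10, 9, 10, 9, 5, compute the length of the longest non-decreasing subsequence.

6

Scanning left to right, the best length ending at each element is: 0→1, 3→2, 13→3, 13→4, 1→2, 5→3, 5→4, 10→5, 9→5, 10→6, 9→6, 5→5.
So the longest non-decreasing subsequence has length 6, e.g. 0, 3, 5, 5, 10, 10.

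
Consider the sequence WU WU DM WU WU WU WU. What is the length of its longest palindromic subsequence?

Using dp[i][j] = 2 + dp[i+1][j−1] if the ends match, else max(dp[i+1][j], dp[i][j−1]):
dp[1][7] = 6. A witness is WU WU WU WU WU WU at positions 1,2,4,5,6,7.

6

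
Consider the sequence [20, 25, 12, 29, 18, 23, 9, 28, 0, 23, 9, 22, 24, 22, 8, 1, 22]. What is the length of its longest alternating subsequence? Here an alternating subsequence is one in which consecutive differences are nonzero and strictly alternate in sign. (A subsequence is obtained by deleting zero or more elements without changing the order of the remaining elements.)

14

Track the best alternating length ending on an up-step vs a down-step at each position: up/down = 1/1, 2/1, 1/3, 4/1, 4/5, 6/5, 1/7, 8/5, 1/9, 10/9, 10/11, 12/11, 12/9, 12/13, 10/13, 10/13, 14/13.
The maximum over both is 14; one such subsequence is 20, 25, 12, 29, 18, 23, 9, 28, 0, 23, 9, 22, 8, 22.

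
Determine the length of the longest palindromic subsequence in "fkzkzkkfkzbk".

Using dp[i][j] = 2 + dp[i+1][j−1] if the ends match, else max(dp[i+1][j], dp[i][j−1]):
dp[1][12] = 8. A witness is kzkkkkzk at positions 2,3,4,6,7,9,10,12.

8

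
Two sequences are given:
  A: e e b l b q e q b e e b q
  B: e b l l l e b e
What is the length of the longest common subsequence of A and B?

A longest common subsequence is eblebe (length 6); the LCS DP confirms no longer common subsequence exists.

6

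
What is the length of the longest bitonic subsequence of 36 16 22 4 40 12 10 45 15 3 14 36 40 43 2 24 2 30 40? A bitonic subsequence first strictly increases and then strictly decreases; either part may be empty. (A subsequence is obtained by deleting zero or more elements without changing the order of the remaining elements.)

Let inc[i] be the LIS ending at i and dec[i] the longest strictly decreasing subsequence starting at i. inc = [1, 1, 2, 1, 3, 2, 2, 4, 3, 1, 3, 4, 5, 6, 1, 4, 1, 5, 6], dec = [6, 5, 5, 3, 5, 4, 3, 4, 3, 2, 2, 3, 3, 3, 1, 2, 1, 1, 1].
max_i inc[i]+dec[i]−1 = 8, with one witness 4, 12, 15, 36, 40, 43, 24, 2.

8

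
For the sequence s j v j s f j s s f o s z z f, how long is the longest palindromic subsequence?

6

Using dp[i][j] = 2 + dp[i+1][j−1] if the ends match, else max(dp[i+1][j], dp[i][j−1]):
dp[1][15] = 6. A witness is sfssfs at positions 5,6,8,9,10,12.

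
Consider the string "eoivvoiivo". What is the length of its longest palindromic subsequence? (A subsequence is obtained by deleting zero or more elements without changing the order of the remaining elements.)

One longest palindromic subsequence is oviivo (positions 2,4,7,8,9,10); it reads the same forward and backward, and the interval DP gives dp[1][10] = 6.

6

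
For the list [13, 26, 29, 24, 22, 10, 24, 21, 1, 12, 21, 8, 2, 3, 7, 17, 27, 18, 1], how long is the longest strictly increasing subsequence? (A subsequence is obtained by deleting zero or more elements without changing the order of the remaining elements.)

6

Scanning left to right, the best length ending at each element is: 13→1, 26→2, 29→3, 24→2, 22→2, 10→1, 24→3, 21→2, 1→1, 12→2, 21→3, 8→2, 2→2, 3→3, 7→4, 17→5, 27→6, 18→6, 1→1.
So the longest increasing subsequence has length 6, e.g. 1, 2, 3, 7, 17, 27.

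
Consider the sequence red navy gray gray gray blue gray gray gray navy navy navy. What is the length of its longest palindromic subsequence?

9

One longest palindromic subsequence is navy gray gray gray blue gray gray gray navy (positions 2,3,4,5,6,7,8,9,12); it reads the same forward and backward, and the interval DP gives dp[1][12] = 9.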